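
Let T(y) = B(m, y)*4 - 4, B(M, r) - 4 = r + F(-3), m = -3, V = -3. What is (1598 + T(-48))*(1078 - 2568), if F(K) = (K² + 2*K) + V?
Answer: -2112820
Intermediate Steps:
F(K) = -3 + K² + 2*K (F(K) = (K² + 2*K) - 3 = -3 + K² + 2*K)
B(M, r) = 4 + r (B(M, r) = 4 + (r + (-3 + (-3)² + 2*(-3))) = 4 + (r + (-3 + 9 - 6)) = 4 + (r + 0) = 4 + r)
T(y) = 12 + 4*y (T(y) = (4 + y)*4 - 4 = (16 + 4*y) - 4 = 12 + 4*y)
(1598 + T(-48))*(1078 - 2568) = (1598 + (12 + 4*(-48)))*(1078 - 2568) = (1598 + (12 - 192))*(-1490) = (1598 - 180)*(-1490) = 1418*(-1490) = -2112820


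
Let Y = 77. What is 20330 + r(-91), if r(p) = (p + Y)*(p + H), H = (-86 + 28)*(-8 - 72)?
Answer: -43356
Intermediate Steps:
H = 4640 (H = -58*(-80) = 4640)
r(p) = (77 + p)*(4640 + p) (r(p) = (p + 77)*(p + 4640) = (77 + p)*(4640 + p))
20330 + r(-91) = 20330 + (357280 + (-91)² + 4717*(-91)) = 20330 + (357280 + 8281 - 429247) = 20330 - 63686 = -43356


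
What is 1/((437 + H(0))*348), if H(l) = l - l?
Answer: 1/152076 ≈ 6.5757e-6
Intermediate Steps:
H(l) = 0
1/((437 + H(0))*348) = 1/((437 + 0)*348) = 1/(437*348) = 1/152076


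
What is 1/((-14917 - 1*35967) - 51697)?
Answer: -1/102581 ≈ -9.7484e-6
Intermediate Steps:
1/((-14917 - 1*35967) - 51697) = 1/((-14917 - 35967) - 51697) = 1/(-50884 - 51697) = 1/(-102581) = -1/102581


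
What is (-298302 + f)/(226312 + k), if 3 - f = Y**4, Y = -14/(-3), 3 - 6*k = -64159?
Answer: -24200635/19197459 ≈ -1.2606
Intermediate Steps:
k = 32081/3 (k = 1/2 - 1/6*(-64159) = 1/2 + 64159/6 = 32081/3 ≈ 10694.)
Y = 14/3 (Y = -14*(-1/3) = 14/3 ≈ 4.6667)
f = -38173/81 (f = 3 - (14/3)**4 = 3 - 1*38416/81 = 3 - 38416/81 = -38173/81 ≈ -471.27)
(-298302 + f)/(226312 + k) = (-298302 - 38173/81)/(226312 + 32081/3) = -24200635/(81*711017/3) = -24200635/81*3/711017 = -24200635/19197459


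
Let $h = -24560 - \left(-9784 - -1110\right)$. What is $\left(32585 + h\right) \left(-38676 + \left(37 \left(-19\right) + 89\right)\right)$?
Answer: $-656103710$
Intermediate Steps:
$h = -15886$ ($h = -24560 - \left(-9784 + 1110\right) = -24560 - -8674 = -24560 + 8674 = -15886$)
$\left(32585 + h\right) \left(-38676 + \left(37 \left(-19\right) + 89\right)\right) = \left(32585 - 15886\right) \left(-38676 + \left(37 \left(-19\right) + 89\right)\right) = 16699 \left(-38676 + \left(-703 + 89\right)\right) = 16699 \left(-38676 - 614\right) = 16699 \left(-39290\right) = -656103710$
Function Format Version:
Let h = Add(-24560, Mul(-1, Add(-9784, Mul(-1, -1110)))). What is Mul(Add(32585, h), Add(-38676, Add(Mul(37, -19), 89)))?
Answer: -656103710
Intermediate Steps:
h = -15886 (h = Add(-24560, Mul(-1, Add(-9784, 1110))) = Add(-24560, Mul(-1, -8674)) = Add(-24560, 8674) = -15886)
Mul(Add(32585, h), Add(-38676, Add(Mul(37, -19), 89))) = Mul(Add(32585, -15886), Add(-38676, Add(Mul(37, -19), 89))) = Mul(16699, Add(-38676, Add(-703, 89))) = Mul(16699, Add(-38676, -614)) = Mul(16699, -39290) = -656103710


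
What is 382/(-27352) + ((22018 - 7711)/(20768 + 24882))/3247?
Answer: -14057708759/1013566310900 ≈ -0.013870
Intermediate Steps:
382/(-27352) + ((22018 - 7711)/(20768 + 24882))/3247 = 382*(-1/27352) + (14307/45650)*(1/3247) = -191/13676 + (14307*(1/45650))*(1/3247) = -191/13676 + (14307/45650)*(1/3247) = -191/13676 + 14307/148225550 = -14057708759/1013566310900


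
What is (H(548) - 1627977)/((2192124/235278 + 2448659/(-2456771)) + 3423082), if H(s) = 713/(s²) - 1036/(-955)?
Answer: -44978732183335093880993163/94575270771664417256542960 ≈ -0.47559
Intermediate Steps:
H(s) = 1036/955 + 713/s² (H(s) = 713/s² - 1036*(-1/955) = 713/s² + 1036/955 = 1036/955 + 713/s²)
(H(548) - 1627977)/((2192124/235278 + 2448659/(-2456771)) + 3423082) = ((1036/955 + 713/548²) - 1627977)/((2192124/235278 + 2448659/(-2456771)) + 3423082) = ((1036/955 + 713*(1/300304)) - 1627977)/((2192124*(1/235278) + 2448659*(-1/2456771)) + 3423082) = ((1036/955 + 713/300304) - 1627977)/((365354/39213 - 2448659/2456771) + 3423082) = (311795859/286790320 - 1627977)/(801571846567/96337361223 + 3423082) = -466887732986781/(286790320*329771488701795853/96337361223) = -466887732986781/286790320*96337361223/329771488701795853 = -44978732183335093880993163/94575270771664417256542960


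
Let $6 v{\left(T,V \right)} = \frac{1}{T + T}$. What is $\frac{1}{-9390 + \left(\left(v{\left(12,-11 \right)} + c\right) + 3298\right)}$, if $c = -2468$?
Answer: $- \frac{144}{1232639} \approx -0.00011682$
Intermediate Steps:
$v{\left(T,V \right)} = \frac{1}{12 T}$ ($v{\left(T,V \right)} = \frac{1}{6 \left(T + T\right)} = \frac{1}{6 \cdot 2 T} = \frac{\frac{1}{2} \frac{1}{T}}{6} = \frac{1}{12 T}$)
$\frac{1}{-9390 + \left(\left(v{\left(12,-11 \right)} + c\right) + 3298\right)} = \frac{1}{-9390 + \left(\left(\frac{1}{12 \cdot 12} - 2468\right) + 3298\right)} = \frac{1}{-9390 + \left(\left(\frac{1}{12} \cdot \frac{1}{12} - 2468\right) + 3298\right)} = \frac{1}{-9390 + \left(\left(\frac{1}{144} - 2468\right) + 3298\right)} = \frac{1}{-9390 + \left(- \frac{355391}{144} + 3298\right)} = \frac{1}{-9390 + \frac{119521}{144}} = \frac{1}{- \frac{1232639}{144}} = - \frac{144}{1232639}$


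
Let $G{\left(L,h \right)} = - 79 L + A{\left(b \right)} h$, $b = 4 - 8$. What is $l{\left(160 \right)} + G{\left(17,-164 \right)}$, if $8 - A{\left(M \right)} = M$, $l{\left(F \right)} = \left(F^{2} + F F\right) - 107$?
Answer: $47782$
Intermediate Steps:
$b = -4$ ($b = 4 - 8 = -4$)
$l{\left(F \right)} = -107 + 2 F^{2}$ ($l{\left(F \right)} = \left(F^{2} + F^{2}\right) - 107 = 2 F^{2} - 107 = -107 + 2 F^{2}$)
$A{\left(M \right)} = 8 - M$
$G{\left(L,h \right)} = - 79 L + 12 h$ ($G{\left(L,h \right)} = - 79 L + \left(8 - -4\right) h = - 79 L + \left(8 + 4\right) h = - 79 L + 12 h$)
$l{\left(160 \right)} + G{\left(17,-164 \right)} = \left(-107 + 2 \cdot 160^{2}\right) + \left(\left(-79\right) 17 + 12 \left(-164\right)\right) = \left(-107 + 2 \cdot 25600\right) - 3311 = \left(-107 + 51200\right) - 3311 = 51093 - 3311 = 47782$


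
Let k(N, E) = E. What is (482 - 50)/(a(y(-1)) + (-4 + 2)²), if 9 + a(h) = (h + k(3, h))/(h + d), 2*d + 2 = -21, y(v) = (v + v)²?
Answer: -6480/91 ≈ -71.209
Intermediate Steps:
y(v) = 4*v² (y(v) = (2*v)² = 4*v²)
d = -23/2 (d = -1 + (½)*(-21) = -1 - 21/2 = -23/2 ≈ -11.500)
a(h) = -9 + 2*h/(-23/2 + h) (a(h) = -9 + (h + h)/(h - 23/2) = -9 + (2*h)/(-23/2 + h) = -9 + 2*h/(-23/2 + h))
(482 - 50)/(a(y(-1)) + (-4 + 2)²) = (482 - 50)/((207 - 56*(-1)²)/(-23 + 2*(4*(-1)²)) + (-4 + 2)²) = 432/((207 - 56)/(-23 + 2*(4*1)) + (-2)²) = 432/((207 - 14*4)/(-23 + 2*4) + 4) = 432/((207 - 56)/(-23 + 8) + 4) = 432/(151/(-15) + 4) = 432/(-1/15*151 + 4) = 432/(-151/15 + 4) = 432/(-91/15) = 432*(-15/91) = -6480/91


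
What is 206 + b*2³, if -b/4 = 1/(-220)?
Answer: 11338/55 ≈ 206.15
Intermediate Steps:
b = 1/55 (b = -4/(-220) = -4*(-1/220) = 1/55 ≈ 0.018182)
206 + b*2³ = 206 + (1/55)*2³ = 206 + (1/55)*8 = 206 + 8/55 = 11338/55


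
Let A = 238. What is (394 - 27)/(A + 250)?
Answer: 367/488 ≈ 0.75205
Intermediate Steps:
(394 - 27)/(A + 250) = (394 - 27)/(238 + 250) = 367/488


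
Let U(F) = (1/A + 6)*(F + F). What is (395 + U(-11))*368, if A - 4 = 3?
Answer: 669392/7 ≈ 95627.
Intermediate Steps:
A = 7 (A = 4 + 3 = 7)
U(F) = 86*F/7 (U(F) = (1/7 + 6)*(F + F) = (⅐ + 6)*(2*F) = 43*(2*F)/7 = 86*F/7)
(395 + U(-11))*368 = (395 + (86/7)*(-11))*368 = (395 - 946/7)*368 = (1819/7)*368 = 669392/7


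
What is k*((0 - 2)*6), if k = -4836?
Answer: 58032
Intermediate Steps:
k*((0 - 2)*6) = -4836*(0 - 2)*6 = -(-9672)*6 = -4836*(-12) = 58032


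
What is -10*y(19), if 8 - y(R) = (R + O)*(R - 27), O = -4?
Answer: -1280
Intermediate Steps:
y(R) = 8 - (-27 + R)*(-4 + R) (y(R) = 8 - (R - 4)*(R - 27) = 8 - (-4 + R)*(-27 + R) = 8 - (-27 + R)*(-4 + R))
-10*y(19) = -10*(-100 - 1*19² + 31*19) = -10*(-100 - 1*361 + 589) = -10*(-100 - 361 + 589) = -10*128 = -1280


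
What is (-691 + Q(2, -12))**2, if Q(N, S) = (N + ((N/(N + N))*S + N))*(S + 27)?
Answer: 519841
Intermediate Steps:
Q(N, S) = (27 + S)*(S/2 + 2*N) (Q(N, S) = (N + ((N/((2*N)))*S + N))*(27 + S) = (N + (((1/(2*N))*N)*S + N))*(27 + S) = (N + (S/2 + N))*(27 + S) = (N + (N + S/2))*(27 + S) = (S/2 + 2*N)*(27 + S) = (27 + S)*(S/2 + 2*N))
(-691 + Q(2, -12))**2 = (-691 + ((1/2)*(-12)**2 + 54*2 + (27/2)*(-12) + 2*2*(-12)))**2 = (-691 + ((1/2)*144 + 108 - 162 - 48))**2 = (-691 + (72 + 108 - 162 - 48))**2 = (-691 - 30)**2 = (-721)**2 = 519841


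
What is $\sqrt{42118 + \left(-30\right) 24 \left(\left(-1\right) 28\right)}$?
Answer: $\sqrt{62278} \approx 249.56$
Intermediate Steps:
$\sqrt{42118 + \left(-30\right) 24 \left(\left(-1\right) 28\right)} = \sqrt{42118 - -20160} = \sqrt{42118 + 20160} = \sqrt{62278}$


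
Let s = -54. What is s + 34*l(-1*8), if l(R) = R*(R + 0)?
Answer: 2122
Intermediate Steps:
l(R) = R**2 (l(R) = R*R = R**2)
s + 34*l(-1*8) = -54 + 34*(-1*8)**2 = -54 + 34*(-8)**2 = -54 + 34*64 = -54 + 2176 = 2122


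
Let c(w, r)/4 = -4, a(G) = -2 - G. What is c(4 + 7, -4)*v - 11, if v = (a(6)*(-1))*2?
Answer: -267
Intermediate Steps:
v = 16 (v = ((-2 - 1*6)*(-1))*2 = ((-2 - 6)*(-1))*2 = -8*(-1)*2 = 8*2 = 16)
c(w, r) = -16 (c(w, r) = 4*(-4) = -16)
c(4 + 7, -4)*v - 11 = -16*16 - 11 = -256 - 11 = -267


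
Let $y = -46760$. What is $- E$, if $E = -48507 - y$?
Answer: $1747$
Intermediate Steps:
$E = -1747$ ($E = -48507 - -46760 = -48507 + 46760 = -1747$)
$- E = \left(-1\right) \left(-1747\right) = 1747$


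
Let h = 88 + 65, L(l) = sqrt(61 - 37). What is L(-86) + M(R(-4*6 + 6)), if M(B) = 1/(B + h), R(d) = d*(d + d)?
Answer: 1/801 + 2*sqrt(6) ≈ 4.9002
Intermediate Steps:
L(l) = 2*sqrt(6) (L(l) = sqrt(24) = 2*sqrt(6))
h = 153
R(d) = 2*d**2 (R(d) = d*(2*d) = 2*d**2)
M(B) = 1/(153 + B) (M(B) = 1/(B + 153) = 1/(153 + B))
L(-86) + M(R(-4*6 + 6)) = 2*sqrt(6) + 1/(153 + 2*(-4*6 + 6)**2) = 2*sqrt(6) + 1/(153 + 2*(-24 + 6)**2) = 2*sqrt(6) + 1/(153 + 2*(-18)**2) = 2*sqrt(6) + 1/(153 + 2*324) = 2*sqrt(6) + 1/(153 + 648) = 2*sqrt(6) + 1/801 = 1/801 + 2*sqrt(6)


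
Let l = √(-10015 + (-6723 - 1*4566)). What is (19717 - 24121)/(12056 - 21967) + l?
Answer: 4404/9911 + 2*I*√5326 ≈ 0.44435 + 145.96*I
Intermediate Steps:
l = 2*I*√5326 (l = √(-10015 + (-6723 - 4566)) = √(-10015 - 11289) = √(-21304) = 2*I*√5326 ≈ 145.96*I)
(19717 - 24121)/(12056 - 21967) + l = (19717 - 24121)/(12056 - 21967) + 2*I*√5326 = -4404/(-9911) + 2*I*√5326 = -4404*(-1/9911) + 2*I*√5326 = 4404/9911 + 2*I*√5326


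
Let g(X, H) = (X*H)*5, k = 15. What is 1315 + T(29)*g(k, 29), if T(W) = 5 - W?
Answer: -50885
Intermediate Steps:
g(X, H) = 5*H*X (g(X, H) = (H*X)*5 = 5*H*X)
1315 + T(29)*g(k, 29) = 1315 + (5 - 1*29)*(5*29*15) = 1315 + (5 - 29)*2175 = 1315 - 24*2175 = 1315 - 52200 = -50885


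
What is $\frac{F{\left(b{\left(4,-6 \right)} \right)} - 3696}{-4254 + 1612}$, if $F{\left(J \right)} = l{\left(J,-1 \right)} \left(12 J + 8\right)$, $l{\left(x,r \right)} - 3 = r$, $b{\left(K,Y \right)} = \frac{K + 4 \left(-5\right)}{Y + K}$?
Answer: $\frac{1744}{1321} \approx 1.3202$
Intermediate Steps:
$b{\left(K,Y \right)} = \frac{-20 + K}{K + Y}$ ($b{\left(K,Y \right)} = \frac{K - 20}{K + Y} = \frac{-20 + K}{K + Y}$)
$l{\left(x,r \right)} = 3 + r$
$F{\left(J \right)} = 16 + 24 J$ ($F{\left(J \right)} = \left(3 - 1\right) \left(12 J + 8\right) = 2 \left(8 + 12 J\right) = 16 + 24 J$)
$\frac{F{\left(b{\left(4,-6 \right)} \right)} - 3696}{-4254 + 1612} = \frac{\left(16 + 24 \frac{-20 + 4}{4 - 6}\right) - 3696}{-4254 + 1612} = \frac{\left(16 + 24 \frac{1}{-2} \left(-16\right)\right) - 3696}{-2642} = \left(\left(16 + 24 \left(\left(- \frac{1}{2}\right) \left(-16\right)\right)\right) - 3696\right) \left(- \frac{1}{2642}\right) = \left(\left(16 + 24 \cdot 8\right) - 3696\right) \left(- \frac{1}{2642}\right) = \left(\left(16 + 192\right) - 3696\right) \left(- \frac{1}{2642}\right) = \left(208 - 3696\right) \left(- \frac{1}{2642}\right) = \left(-3488\right) \left(- \frac{1}{2642}\right) = \frac{1744}{1321}$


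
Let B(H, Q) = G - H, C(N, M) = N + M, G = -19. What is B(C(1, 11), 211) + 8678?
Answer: 8647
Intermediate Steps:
C(N, M) = M + N
B(H, Q) = -19 - H
B(C(1, 11), 211) + 8678 = (-19 - (11 + 1)) + 8678 = (-19 - 1*12) + 8678 = (-19 - 12) + 8678 = -31 + 8678 = 8647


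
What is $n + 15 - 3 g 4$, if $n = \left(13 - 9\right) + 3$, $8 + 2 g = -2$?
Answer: $907$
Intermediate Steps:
$g = -5$ ($g = -4 + \frac{1}{2} \left(-2\right) = -4 - 1 = -5$)
$n = 7$ ($n = 4 + 3 = 7$)
$n + 15 - 3 g 4 = 7 + 15 \left(-3\right) \left(-5\right) 4 = 7 + 15 \cdot 15 \cdot 4 = 7 + 15 \cdot 60 = 7 + 900 = 907$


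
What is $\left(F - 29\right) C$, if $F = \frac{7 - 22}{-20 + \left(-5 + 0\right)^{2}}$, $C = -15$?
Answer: $480$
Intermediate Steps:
$F = -3$ ($F = - \frac{15}{-20 + \left(-5\right)^{2}} = - \frac{15}{-20 + 25} = - \frac{15}{5} = \left(-15\right) \frac{1}{5} = -3$)
$\left(F - 29\right) C = \left(-3 - 29\right) \left(-15\right) = \left(-32\right) \left(-15\right) = 480$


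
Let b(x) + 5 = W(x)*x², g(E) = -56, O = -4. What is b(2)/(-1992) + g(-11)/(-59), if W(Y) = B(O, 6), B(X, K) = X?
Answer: 37597/39176 ≈ 0.95969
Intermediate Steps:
W(Y) = -4
b(x) = -5 - 4*x²
b(2)/(-1992) + g(-11)/(-59) = (-5 - 4*2²)/(-1992) - 56/(-59) = (-5 - 4*4)*(-1/1992) - 56*(-1/59) = (-5 - 16)*(-1/1992) + 56/59 = -21*(-1/1992) + 56/59 = 7/664 + 56/59 = 37597/39176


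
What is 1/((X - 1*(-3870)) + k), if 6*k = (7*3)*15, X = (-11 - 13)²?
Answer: 2/8997 ≈ 0.00022230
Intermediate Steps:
X = 576 (X = (-24)² = 576)
k = 105/2 (k = ((7*3)*15)/6 = (21*15)/6 = (⅙)*315 = 105/2 ≈ 52.500)
1/((X - 1*(-3870)) + k) = 1/((576 - 1*(-3870)) + 105/2) = 1/((576 + 3870) + 105/2) = 1/(4446 + 105/2) = 1/(8997/2) = 2/8997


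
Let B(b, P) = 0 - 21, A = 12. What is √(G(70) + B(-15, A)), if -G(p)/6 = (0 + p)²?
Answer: 3*I*√3269 ≈ 171.53*I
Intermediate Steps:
B(b, P) = -21
G(p) = -6*p² (G(p) = -6*(0 + p)² = -6*p²)
√(G(70) + B(-15, A)) = √(-6*70² - 21) = √(-6*4900 - 21) = √(-29400 - 21) = √(-29421) = 3*I*√3269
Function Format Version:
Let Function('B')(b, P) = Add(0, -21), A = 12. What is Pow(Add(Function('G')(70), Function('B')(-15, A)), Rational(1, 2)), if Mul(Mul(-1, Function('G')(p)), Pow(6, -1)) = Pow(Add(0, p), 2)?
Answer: Mul(3, I, Pow(3269, Rational(1, 2))) ≈ Mul(171.53, I)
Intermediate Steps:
Function('B')(b, P) = -21
Function('G')(p) = Mul(-6, Pow(p, 2)) (Function('G')(p) = Mul(-6, Pow(Add(0, p), 2)) = Mul(-6, Pow(p, 2)))
Pow(Add(Function('G')(70), Function('B')(-15, A)), Rational(1, 2)) = Pow(Add(Mul(-6, Pow(70, 2)), -21), Rational(1, 2)) = Pow(Add(Mul(-6, 4900), -21), Rational(1, 2)) = Pow(Add(-29400, -21), Rational(1, 2)) = Pow(-29421, Rational(1, 2)) = Mul(3, I, Pow(3269, Rational(1, 2)))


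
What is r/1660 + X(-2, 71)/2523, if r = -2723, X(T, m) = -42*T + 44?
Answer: -6657649/4188180 ≈ -1.5896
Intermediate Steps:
X(T, m) = 44 - 42*T
r/1660 + X(-2, 71)/2523 = -2723/1660 + (44 - 42*(-2))/2523 = -2723*1/1660 + (44 + 84)*(1/2523) = -2723/1660 + 128*(1/2523) = -2723/1660 + 128/2523 = -6657649/4188180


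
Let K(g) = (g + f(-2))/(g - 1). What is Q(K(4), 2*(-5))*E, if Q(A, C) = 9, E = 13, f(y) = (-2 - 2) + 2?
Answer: 117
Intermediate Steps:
f(y) = -2 (f(y) = -4 + 2 = -2)
K(g) = (-2 + g)/(-1 + g) (K(g) = (g - 2)/(g - 1) = (-2 + g)/(-1 + g))
Q(K(4), 2*(-5))*E = 9*13 = 117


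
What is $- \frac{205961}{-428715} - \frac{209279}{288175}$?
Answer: $- \frac{867663866}{3529855575} \approx -0.24581$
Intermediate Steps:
$- \frac{205961}{-428715} - \frac{209279}{288175} = \left(-205961\right) \left(- \frac{1}{428715}\right) - \frac{209279}{288175} = \frac{29423}{61245} - \frac{209279}{288175} = - \frac{867663866}{3529855575}$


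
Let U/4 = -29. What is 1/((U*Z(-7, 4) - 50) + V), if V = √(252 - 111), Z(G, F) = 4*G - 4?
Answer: 3662/13410103 - √141/13410103 ≈ 0.00027219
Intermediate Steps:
U = -116 (U = 4*(-29) = -116)
Z(G, F) = -4 + 4*G
V = √141 ≈ 11.874
1/((U*Z(-7, 4) - 50) + V) = 1/((-116*(-4 + 4*(-7)) - 50) + √141) = 1/((-116*(-4 - 28) - 50) + √141) = 1/((-116*(-32) - 50) + √141) = 1/((3712 - 50) + √141) = 1/(3662 + √141)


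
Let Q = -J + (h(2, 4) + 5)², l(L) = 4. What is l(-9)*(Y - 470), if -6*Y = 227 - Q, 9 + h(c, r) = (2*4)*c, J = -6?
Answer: -5794/3 ≈ -1931.3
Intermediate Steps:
h(c, r) = -9 + 8*c (h(c, r) = -9 + (2*4)*c = -9 + 8*c)
Q = 150 (Q = -1*(-6) + ((-9 + 8*2) + 5)² = 6 + ((-9 + 16) + 5)² = 6 + (7 + 5)² = 6 + 12² = 6 + 144 = 150)
Y = -77/6 (Y = -(227 - 1*150)/6 = -(227 - 150)/6 = -⅙*77 = -77/6 ≈ -12.833)
l(-9)*(Y - 470) = 4*(-77/6 - 470) = 4*(-2897/6) = -5794/3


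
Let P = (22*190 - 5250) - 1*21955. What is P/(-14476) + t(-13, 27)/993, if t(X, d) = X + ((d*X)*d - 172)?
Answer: -117003287/14374668 ≈ -8.1395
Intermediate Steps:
t(X, d) = -172 + X + X*d**2 (t(X, d) = X + ((X*d)*d - 172) = X + (X*d**2 - 172) = X + (-172 + X*d**2) = -172 + X + X*d**2)
P = -23025 (P = (4180 - 5250) - 21955 = -1070 - 21955 = -23025)
P/(-14476) + t(-13, 27)/993 = -23025/(-14476) + (-172 - 13 - 13*27**2)/993 = -23025*(-1/14476) + (-172 - 13 - 13*729)*(1/993) = 23025/14476 + (-172 - 13 - 9477)*(1/993) = 23025/14476 - 9662*1/993 = 23025/14476 - 9662/993 = -117003287/14374668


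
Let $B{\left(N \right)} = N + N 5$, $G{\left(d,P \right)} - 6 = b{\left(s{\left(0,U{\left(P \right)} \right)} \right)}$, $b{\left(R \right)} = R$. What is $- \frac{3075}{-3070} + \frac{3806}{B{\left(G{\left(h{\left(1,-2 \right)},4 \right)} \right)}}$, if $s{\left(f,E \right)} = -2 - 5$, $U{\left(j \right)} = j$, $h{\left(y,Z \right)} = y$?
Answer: $- \frac{1166597}{1842} \approx -633.33$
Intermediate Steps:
$s{\left(f,E \right)} = -7$ ($s{\left(f,E \right)} = -2 - 5 = -7$)
$G{\left(d,P \right)} = -1$ ($G{\left(d,P \right)} = 6 - 7 = -1$)
$B{\left(N \right)} = 6 N$ ($B{\left(N \right)} = N + 5 N = 6 N$)
$- \frac{3075}{-3070} + \frac{3806}{B{\left(G{\left(h{\left(1,-2 \right)},4 \right)} \right)}} = - \frac{3075}{-3070} + \frac{3806}{6 \left(-1\right)} = \left(-3075\right) \left(- \frac{1}{3070}\right) + \frac{3806}{-6} = \frac{615}{614} + 3806 \left(- \frac{1}{6}\right) = \frac{615}{614} - \frac{1903}{3} = - \frac{1166597}{1842}$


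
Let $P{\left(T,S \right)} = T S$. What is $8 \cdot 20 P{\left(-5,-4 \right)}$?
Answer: $3200$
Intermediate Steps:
$P{\left(T,S \right)} = S T$
$8 \cdot 20 P{\left(-5,-4 \right)} = 8 \cdot 20 \left(\left(-4\right) \left(-5\right)\right) = 160 \cdot 20 = 3200$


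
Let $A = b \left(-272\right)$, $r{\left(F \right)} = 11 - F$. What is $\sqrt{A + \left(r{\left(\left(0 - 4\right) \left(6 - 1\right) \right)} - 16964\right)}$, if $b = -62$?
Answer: $i \sqrt{69} \approx 8.3066 i$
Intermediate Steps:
$A = 16864$ ($A = \left(-62\right) \left(-272\right) = 16864$)
$\sqrt{A + \left(r{\left(\left(0 - 4\right) \left(6 - 1\right) \right)} - 16964\right)} = \sqrt{16864 - \left(16953 + \left(0 - 4\right) \left(6 - 1\right)\right)} = \sqrt{16864 - \left(16953 - 20\right)} = \sqrt{16864 + \left(\left(11 - -20\right) - 16964\right)} = \sqrt{16864 + \left(\left(11 + 20\right) - 16964\right)} = \sqrt{16864 + \left(31 - 16964\right)} = \sqrt{16864 - 16933} = \sqrt{-69} = i \sqrt{69}$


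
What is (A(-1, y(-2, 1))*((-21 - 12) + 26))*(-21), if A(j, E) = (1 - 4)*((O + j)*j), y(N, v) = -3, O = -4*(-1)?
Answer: 1323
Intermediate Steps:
O = 4
A(j, E) = -3*j*(4 + j) (A(j, E) = (1 - 4)*((4 + j)*j) = -3*j*(4 + j))
(A(-1, y(-2, 1))*((-21 - 12) + 26))*(-21) = ((-3*(-1)*(4 - 1))*((-21 - 12) + 26))*(-21) = ((-3*(-1)*3)*(-33 + 26))*(-21) = (9*(-7))*(-21) = -63*(-21) = 1323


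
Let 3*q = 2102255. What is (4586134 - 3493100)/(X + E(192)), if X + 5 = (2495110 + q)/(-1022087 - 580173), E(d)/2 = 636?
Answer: 1050794794104/1216120535 ≈ 864.05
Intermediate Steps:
q = 2102255/3 (q = (⅓)*2102255 = 2102255/3 ≈ 7.0075e+5)
E(d) = 1272 (E(d) = 2*636 = 1272)
X = -6724297/961356 (X = -5 + (2495110 + 2102255/3)/(-1022087 - 580173) = -5 + (9587585/3)/(-1602260) = -5 + (9587585/3)*(-1/1602260) = -5 - 1917517/961356 = -6724297/961356 ≈ -6.9946)
(4586134 - 3493100)/(X + E(192)) = (4586134 - 3493100)/(-6724297/961356 + 1272) = 1093034/(1216120535/961356) = 1093034*(961356/1216120535) = 1050794794104/1216120535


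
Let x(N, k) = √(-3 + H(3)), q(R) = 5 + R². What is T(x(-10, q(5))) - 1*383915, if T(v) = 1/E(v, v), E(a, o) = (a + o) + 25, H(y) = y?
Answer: -9597874/25 ≈ -3.8392e+5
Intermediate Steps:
E(a, o) = 25 + a + o
x(N, k) = 0 (x(N, k) = √(-3 + 3) = √0 = 0)
T(v) = 1/(25 + 2*v) (T(v) = 1/(25 + v + v) = 1/(25 + 2*v))
T(x(-10, q(5))) - 1*383915 = 1/(25 + 2*0) - 1*383915 = 1/(25 + 0) - 383915 = 1/25 - 383915 = -9597874/25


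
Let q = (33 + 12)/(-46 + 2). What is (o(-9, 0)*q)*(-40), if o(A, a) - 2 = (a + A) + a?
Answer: -3150/11 ≈ -286.36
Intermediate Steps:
o(A, a) = 2 + A + 2*a (o(A, a) = 2 + ((a + A) + a) = 2 + ((A + a) + a) = 2 + (A + 2*a) = 2 + A + 2*a)
q = -45/44 (q = 45/(-44) = 45*(-1/44) = -45/44 ≈ -1.0227)
(o(-9, 0)*q)*(-40) = ((2 - 9 + 2*0)*(-45/44))*(-40) = ((2 - 9 + 0)*(-45/44))*(-40) = -7*(-45/44)*(-40) = (315/44)*(-40) = -3150/11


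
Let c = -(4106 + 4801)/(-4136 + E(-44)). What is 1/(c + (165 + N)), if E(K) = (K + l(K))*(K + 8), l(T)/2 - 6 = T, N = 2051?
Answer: 184/398837 ≈ 0.00046134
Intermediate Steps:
l(T) = 12 + 2*T
E(K) = (8 + K)*(12 + 3*K) (E(K) = (K + (12 + 2*K))*(K + 8) = (12 + 3*K)*(8 + K) = (8 + K)*(12 + 3*K))
c = -8907/184 (c = -(4106 + 4801)/(-4136 + (96 + 3*(-44)**2 + 36*(-44))) = -8907/(-4136 + (96 + 3*1936 - 1584)) = -8907/(-4136 + (96 + 5808 - 1584)) = -8907/(-4136 + 4320) = -8907/184 ≈ -48.408)
1/(c + (165 + N)) = 1/(-8907/184 + (165 + 2051)) = 1/(-8907/184 + 2216) = 1/(398837/184) = 184/398837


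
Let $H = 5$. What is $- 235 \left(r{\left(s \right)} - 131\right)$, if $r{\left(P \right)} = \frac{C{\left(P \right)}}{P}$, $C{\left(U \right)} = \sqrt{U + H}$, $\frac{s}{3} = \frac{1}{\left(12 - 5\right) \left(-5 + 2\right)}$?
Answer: $30785 + 235 \sqrt{238} \approx 34410.0$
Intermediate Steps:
$s = - \frac{1}{7}$ ($s = \frac{3}{\left(12 - 5\right) \left(-5 + 2\right)} = \frac{3}{7 \left(-3\right)} = \frac{3}{-21} = 3 \left(- \frac{1}{21}\right) = - \frac{1}{7} \approx -0.14286$)
$C{\left(U \right)} = \sqrt{5 + U}$ ($C{\left(U \right)} = \sqrt{U + 5} = \sqrt{5 + U}$)
$r{\left(P \right)} = \frac{\sqrt{5 + P}}{P}$
$- 235 \left(r{\left(s \right)} - 131\right) = - 235 \left(\frac{\sqrt{5 - \frac{1}{7}}}{- \frac{1}{7}} - 131\right) = - 235 \left(- 7 \sqrt{\frac{34}{7}} - 131\right) = - 235 \left(- 7 \frac{\sqrt{238}}{7} - 131\right) = - 235 \left(- \sqrt{238} - 131\right) = - 235 \left(-131 - \sqrt{238}\right) = 30785 + 235 \sqrt{238}$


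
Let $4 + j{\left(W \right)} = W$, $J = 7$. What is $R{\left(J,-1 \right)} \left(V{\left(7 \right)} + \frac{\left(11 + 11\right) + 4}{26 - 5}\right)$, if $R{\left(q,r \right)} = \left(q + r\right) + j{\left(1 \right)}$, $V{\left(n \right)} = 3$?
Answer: $\frac{89}{7} \approx 12.714$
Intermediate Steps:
$j{\left(W \right)} = -4 + W$
$R{\left(q,r \right)} = -3 + q + r$ ($R{\left(q,r \right)} = \left(q + r\right) + \left(-4 + 1\right) = \left(q + r\right) - 3 = -3 + q + r$)
$R{\left(J,-1 \right)} \left(V{\left(7 \right)} + \frac{\left(11 + 11\right) + 4}{26 - 5}\right) = \left(-3 + 7 - 1\right) \left(3 + \frac{\left(11 + 11\right) + 4}{26 - 5}\right) = 3 \left(3 + \frac{22 + 4}{21}\right) = 3 \left(3 + 26 \cdot \frac{1}{21}\right) = 3 \left(3 + \frac{26}{21}\right) = 3 \cdot \frac{89}{21} = \frac{89}{7}$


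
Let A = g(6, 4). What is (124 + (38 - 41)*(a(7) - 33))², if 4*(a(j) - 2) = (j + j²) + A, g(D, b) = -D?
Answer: 128881/4 ≈ 32220.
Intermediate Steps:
A = -6 (A = -1*6 = -6)
a(j) = ½ + j/4 + j²/4 (a(j) = 2 + ((j + j²) - 6)/4 = 2 + (-6 + j + j²)/4 = 2 + (-3/2 + j/4 + j²/4) = ½ + j/4 + j²/4)
(124 + (38 - 41)*(a(7) - 33))² = (124 + (38 - 41)*((½ + (¼)*7 + (¼)*7²) - 33))² = (124 - 3*((½ + 7/4 + (¼)*49) - 33))² = (124 - 3*((½ + 7/4 + 49/4) - 33))² = (124 - 3*(29/2 - 33))² = (124 - 3*(-37/2))² = (124 + 111/2)² = (359/2)² = 128881/4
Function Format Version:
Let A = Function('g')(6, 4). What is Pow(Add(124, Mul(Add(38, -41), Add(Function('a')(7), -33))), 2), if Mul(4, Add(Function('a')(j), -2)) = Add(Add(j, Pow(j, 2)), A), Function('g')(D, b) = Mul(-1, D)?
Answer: Rational(128881, 4) ≈ 32220.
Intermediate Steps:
A = -6 (A = Mul(-1, 6) = -6)
Function('a')(j) = Add(Rational(1, 2), Mul(Rational(1, 4), j), Mul(Rational(1, 4), Pow(j, 2))) (Function('a')(j) = Add(2, Mul(Rational(1, 4), Add(Add(j, Pow(j, 2)), -6))) = Add(2, Mul(Rational(1, 4), Add(-6, j, Pow(j, 2)))) = Add(2, Add(Rational(-3, 2), Mul(Rational(1, 4), j), Mul(Rational(1, 4), Pow(j, 2)))) = Add(Rational(1, 2), Mul(Rational(1, 4), j), Mul(Rational(1, 4), Pow(j, 2))))
Pow(Add(124, Mul(Add(38, -41), Add(Function('a')(7), -33))), 2) = Pow(Add(124, Mul(Add(38, -41), Add(Add(Rational(1, 2), Mul(Rational(1, 4), 7), Mul(Rational(1, 4), Pow(7, 2))), -33))), 2) = Pow(Add(124, Mul(-3, Add(Add(Rational(1, 2), Rational(7, 4), Mul(Rational(1, 4), 49)), -33))), 2) = Pow(Add(124, Mul(-3, Add(Add(Rational(1, 2), Rational(7, 4), Rational(49, 4)), -33))), 2) = Pow(Add(124, Mul(-3, Add(Rational(29, 2), -33))), 2) = Pow(Add(124, Mul(-3, Rational(-37, 2))), 2) = Pow(Add(124, Rational(111, 2)), 2) = Pow(Rational(359, 2), 2) = Rational(128881, 4)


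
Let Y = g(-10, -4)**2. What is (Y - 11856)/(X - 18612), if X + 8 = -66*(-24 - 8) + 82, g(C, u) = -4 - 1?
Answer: 11831/16426 ≈ 0.72026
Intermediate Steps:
g(C, u) = -5
X = 2186 (X = -8 + (-66*(-24 - 8) + 82) = -8 + (-66*(-32) + 82) = -8 + (2112 + 82) = -8 + 2194 = 2186)
Y = 25 (Y = (-5)**2 = 25)
(Y - 11856)/(X - 18612) = (25 - 11856)/(2186 - 18612) = -11831/(-16426) = -11831*(-1/16426) = 11831/16426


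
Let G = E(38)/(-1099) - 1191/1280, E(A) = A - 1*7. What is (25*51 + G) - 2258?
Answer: -1384154349/1406720 ≈ -983.96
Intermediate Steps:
E(A) = -7 + A (E(A) = A - 7 = -7 + A)
G = -1348589/1406720 (G = (-7 + 38)/(-1099) - 1191/1280 = 31*(-1/1099) - 1191*1/1280 = -31/1099 - 1191/1280 = -1348589/1406720 ≈ -0.95868)
(25*51 + G) - 2258 = (25*51 - 1348589/1406720) - 2258 = (1275 - 1348589/1406720) - 2258 = 1792219411/1406720 - 2258 = -1384154349/1406720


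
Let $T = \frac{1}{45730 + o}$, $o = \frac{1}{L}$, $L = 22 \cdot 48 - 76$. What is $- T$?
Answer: $- \frac{980}{44815401} \approx -2.1867 \cdot 10^{-5}$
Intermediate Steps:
$L = 980$ ($L = 1056 - 76 = 980$)
$o = \frac{1}{980} \approx 0.0010204$
$T = \frac{980}{44815401}$ ($T = \frac{1}{45730 + \frac{1}{980}} = \frac{1}{\frac{44815401}{980}} = \frac{980}{44815401} \approx 2.1867 \cdot 10^{-5}$)
$- T = \left(-1\right) \frac{980}{44815401} = - \frac{980}{44815401}$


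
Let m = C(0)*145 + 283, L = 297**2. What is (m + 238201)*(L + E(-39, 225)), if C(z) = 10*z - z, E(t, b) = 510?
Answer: 21158061996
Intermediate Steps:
L = 88209
C(z) = 9*z
m = 283 (m = (9*0)*145 + 283 = 0*145 + 283 = 0 + 283 = 283)
(m + 238201)*(L + E(-39, 225)) = (283 + 238201)*(88209 + 510) = 238484*88719 = 21158061996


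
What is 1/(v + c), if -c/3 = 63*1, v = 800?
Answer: 1/611 ≈ 0.0016367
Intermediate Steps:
c = -189 ≈ -189.00
1/(v + c) = 1/(800 - 189) = 1/611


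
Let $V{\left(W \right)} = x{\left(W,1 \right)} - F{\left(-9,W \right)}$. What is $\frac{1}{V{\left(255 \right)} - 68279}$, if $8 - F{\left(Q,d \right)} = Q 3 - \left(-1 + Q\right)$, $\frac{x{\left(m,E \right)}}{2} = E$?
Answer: $- \frac{1}{68302} \approx -1.4641 \cdot 10^{-5}$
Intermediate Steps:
$x{\left(m,E \right)} = 2 E$
$F{\left(Q,d \right)} = 7 - 2 Q$ ($F{\left(Q,d \right)} = 8 - \left(Q 3 - \left(-1 + Q\right)\right) = 8 - \left(3 Q - \left(-1 + Q\right)\right) = 8 - \left(1 + 2 Q\right) = 7 - 2 Q$)
$V{\left(W \right)} = -23$ ($V{\left(W \right)} = 2 \cdot 1 - \left(7 - -18\right) = 2 - \left(7 + 18\right) = 2 - 25 = -23$)
$\frac{1}{V{\left(255 \right)} - 68279} = \frac{1}{-23 - 68279} = \frac{1}{-68302} = - \frac{1}{68302}$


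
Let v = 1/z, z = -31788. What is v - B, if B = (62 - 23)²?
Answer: -48349549/31788 ≈ -1521.0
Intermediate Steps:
v = -1/31788 (v = 1/(-31788) = -1/31788 ≈ -3.1458e-5)
B = 1521 (B = 39² = 1521)
v - B = -1/31788 - 1*1521 = -1/31788 - 1521 = -48349549/31788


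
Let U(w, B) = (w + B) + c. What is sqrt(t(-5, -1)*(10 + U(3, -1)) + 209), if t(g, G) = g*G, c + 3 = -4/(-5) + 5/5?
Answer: sqrt(263) ≈ 16.217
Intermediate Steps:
c = -6/5 (c = -3 + (-4/(-5) + 5/5) = -3 + (-4*(-1/5) + 5*(1/5)) = -3 + (4/5 + 1) = -3 + 9/5 = -6/5 ≈ -1.2000)
t(g, G) = G*g
U(w, B) = -6/5 + B + w (U(w, B) = (w + B) - 6/5 = (B + w) - 6/5 = -6/5 + B + w)
sqrt(t(-5, -1)*(10 + U(3, -1)) + 209) = sqrt((-1*(-5))*(10 + (-6/5 - 1 + 3)) + 209) = sqrt(5*(10 + 4/5) + 209) = sqrt(5*(54/5) + 209) = sqrt(54 + 209) = sqrt(263)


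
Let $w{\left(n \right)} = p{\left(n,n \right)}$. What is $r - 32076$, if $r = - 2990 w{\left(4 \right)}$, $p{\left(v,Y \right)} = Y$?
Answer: $-44036$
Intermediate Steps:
$w{\left(n \right)} = n$
$r = -11960$ ($r = \left(-2990\right) 4 = -11960$)
$r - 32076 = -11960 - 32076 = -44036$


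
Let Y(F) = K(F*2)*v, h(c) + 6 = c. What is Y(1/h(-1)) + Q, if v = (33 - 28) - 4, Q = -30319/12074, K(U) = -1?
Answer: -42393/12074 ≈ -3.5111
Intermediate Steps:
h(c) = -6 + c
Q = -30319/12074 (Q = -30319*1/12074 = -30319/12074 ≈ -2.5111)
v = 1 (v = 5 - 4 = 1)
Y(F) = -1 (Y(F) = -1*1 = -1)
Y(1/h(-1)) + Q = -1 - 30319/12074 = -42393/12074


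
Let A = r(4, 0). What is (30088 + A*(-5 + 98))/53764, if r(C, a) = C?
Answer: 7615/13441 ≈ 0.56655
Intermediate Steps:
A = 4
(30088 + A*(-5 + 98))/53764 = (30088 + 4*(-5 + 98))/53764 = (30088 + 4*93)*(1/53764) = (30088 + 372)*(1/53764) = 30460*(1/53764) = 7615/13441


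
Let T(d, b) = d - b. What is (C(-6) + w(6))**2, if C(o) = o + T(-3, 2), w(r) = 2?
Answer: 81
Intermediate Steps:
C(o) = -5 + o (C(o) = o + (-3 - 1*2) = o + (-3 - 2) = o - 5 = -5 + o)
(C(-6) + w(6))**2 = ((-5 - 6) + 2)**2 = (-11 + 2)**2 = (-9)**2 = 81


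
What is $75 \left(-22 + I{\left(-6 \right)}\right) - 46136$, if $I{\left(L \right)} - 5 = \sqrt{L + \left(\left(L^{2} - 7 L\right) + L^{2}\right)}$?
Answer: $-47411 + 450 \sqrt{3} \approx -46632.0$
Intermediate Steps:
$I{\left(L \right)} = 5 + \sqrt{- 6 L + 2 L^{2}}$ ($I{\left(L \right)} = 5 + \sqrt{L + \left(\left(L^{2} - 7 L\right) + L^{2}\right)} = 5 + \sqrt{L + \left(- 7 L + 2 L^{2}\right)} = 5 + \sqrt{- 6 L + 2 L^{2}}$)
$75 \left(-22 + I{\left(-6 \right)}\right) - 46136 = 75 \left(-22 + \left(5 + \sqrt{2} \sqrt{- 6 \left(-3 - 6\right)}\right)\right) - 46136 = 75 \left(-22 + \left(5 + \sqrt{2} \sqrt{\left(-6\right) \left(-9\right)}\right)\right) - 46136 = 75 \left(-22 + \left(5 + \sqrt{2} \sqrt{54}\right)\right) - 46136 = 75 \left(-22 + \left(5 + \sqrt{2} \cdot 3 \sqrt{6}\right)\right) - 46136 = 75 \left(-22 + \left(5 + 6 \sqrt{3}\right)\right) - 46136 = 75 \left(-17 + 6 \sqrt{3}\right) - 46136 = \left(-1275 + 450 \sqrt{3}\right) - 46136 = -47411 + 450 \sqrt{3}$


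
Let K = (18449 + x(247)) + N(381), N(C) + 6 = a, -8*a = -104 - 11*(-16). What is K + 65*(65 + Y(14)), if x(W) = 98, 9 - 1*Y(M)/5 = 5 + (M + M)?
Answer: 14957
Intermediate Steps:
Y(M) = 20 - 10*M (Y(M) = 45 - 5*(5 + (M + M)) = 45 - 5*(5 + 2*M) = 45 + (-25 - 10*M) = 20 - 10*M)
a = -9 (a = -(-104 - 11*(-16))/8 = -(-104 - 1*(-176))/8 = -(-104 + 176)/8 = -1/8*72 = -9)
N(C) = -15 (N(C) = -6 - 9 = -15)
K = 18532 (K = (18449 + 98) - 15 = 18547 - 15 = 18532)
K + 65*(65 + Y(14)) = 18532 + 65*(65 + (20 - 10*14)) = 18532 + 65*(65 + (20 - 140)) = 18532 + 65*(65 - 120) = 18532 + 65*(-55) = 18532 - 3575 = 14957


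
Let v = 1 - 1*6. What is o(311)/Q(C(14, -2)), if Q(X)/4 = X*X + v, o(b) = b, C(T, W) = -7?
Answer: 311/176 ≈ 1.7670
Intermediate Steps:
v = -5 (v = 1 - 6 = -5)
Q(X) = -20 + 4*X² (Q(X) = 4*(X*X - 5) = 4*(X² - 5) = 4*(-5 + X²) = -20 + 4*X²)
o(311)/Q(C(14, -2)) = 311/(-20 + 4*(-7)²) = 311/(-20 + 4*49) = 311/(-20 + 196) = 311/176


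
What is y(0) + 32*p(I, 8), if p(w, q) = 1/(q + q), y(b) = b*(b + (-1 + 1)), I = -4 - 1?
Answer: 2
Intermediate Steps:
I = -5
y(b) = b² (y(b) = b*(b + 0) = b*b = b²)
p(w, q) = 1/(2*q)
y(0) + 32*p(I, 8) = 0² + 32*((½)/8) = 0 + 32*((½)*(⅛)) = 0 + 32*(1/16) = 0 + 2 = 2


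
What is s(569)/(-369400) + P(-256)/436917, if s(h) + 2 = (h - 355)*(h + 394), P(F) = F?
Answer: -2253360544/4034928495 ≈ -0.55846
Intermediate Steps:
s(h) = -2 + (-355 + h)*(394 + h) (s(h) = -2 + (h - 355)*(h + 394) = -2 + (-355 + h)*(394 + h))
s(569)/(-369400) + P(-256)/436917 = (-139872 + 569² + 39*569)/(-369400) - 256/436917 = (-139872 + 323761 + 22191)*(-1/369400) - 256*1/436917 = 206080*(-1/369400) - 256/436917 = -5152/9235 - 256/436917 = -2253360544/4034928495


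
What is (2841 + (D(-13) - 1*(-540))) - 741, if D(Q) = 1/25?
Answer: 66001/25 ≈ 2640.0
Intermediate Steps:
D(Q) = 1/25
(2841 + (D(-13) - 1*(-540))) - 741 = (2841 + (1/25 - 1*(-540))) - 741 = (2841 + (1/25 + 540)) - 741 = (2841 + 13501/25) - 741 = 84526/25 - 741 = 66001/25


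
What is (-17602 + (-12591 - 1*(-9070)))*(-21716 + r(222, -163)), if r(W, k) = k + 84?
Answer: 460375785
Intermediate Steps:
r(W, k) = 84 + k
(-17602 + (-12591 - 1*(-9070)))*(-21716 + r(222, -163)) = (-17602 + (-12591 - 1*(-9070)))*(-21716 + (84 - 163)) = (-17602 + (-12591 + 9070))*(-21716 - 79) = (-17602 - 3521)*(-21795) = -21123*(-21795) = 460375785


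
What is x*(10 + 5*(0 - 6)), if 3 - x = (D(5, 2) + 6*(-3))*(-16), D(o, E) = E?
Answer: 5060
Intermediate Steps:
x = -253 (x = 3 - (2 + 6*(-3))*(-16) = 3 - (2 - 18)*(-16) = 3 - (-16)*(-16) = 3 - 1*256 = 3 - 256 = -253)
x*(10 + 5*(0 - 6)) = -253*(10 + 5*(0 - 6)) = -253*(10 + 5*(-6)) = -253*(10 - 30) = -253*(-20) = 5060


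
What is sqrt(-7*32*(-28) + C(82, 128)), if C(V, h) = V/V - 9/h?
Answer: 3*sqrt(178430)/16 ≈ 79.202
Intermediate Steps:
C(V, h) = 1 - 9/h
sqrt(-7*32*(-28) + C(82, 128)) = sqrt(-7*32*(-28) + (-9 + 128)/128) = sqrt(-224*(-28) + (1/128)*119) = sqrt(6272 + 119/128) = sqrt(802935/128) = 3*sqrt(178430)/16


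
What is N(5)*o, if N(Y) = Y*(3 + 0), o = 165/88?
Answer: 225/8 ≈ 28.125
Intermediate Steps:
o = 15/8 (o = 165*(1/88) = 15/8 ≈ 1.8750)
N(Y) = 3*Y (N(Y) = Y*3 = 3*Y)
N(5)*o = (3*5)*(15/8) = 15*(15/8) = 225/8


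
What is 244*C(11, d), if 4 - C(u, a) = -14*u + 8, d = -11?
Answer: 36600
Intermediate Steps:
C(u, a) = -4 + 14*u (C(u, a) = 4 - (-14*u + 8) = 4 - (8 - 14*u) = 4 + (-8 + 14*u) = -4 + 14*u)
244*C(11, d) = 244*(-4 + 14*11) = 244*(-4 + 154) = 244*150 = 36600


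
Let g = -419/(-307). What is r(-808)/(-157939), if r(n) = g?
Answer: -419/48487273 ≈ -8.6414e-6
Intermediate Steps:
g = 419/307 (g = -419*(-1/307) = 419/307 ≈ 1.3648)
r(n) = 419/307
r(-808)/(-157939) = (419/307)/(-157939) = (419/307)*(-1/157939) = -419/48487273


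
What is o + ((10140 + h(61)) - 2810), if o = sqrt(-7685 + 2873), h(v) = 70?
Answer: 7400 + 2*I*sqrt(1203) ≈ 7400.0 + 69.369*I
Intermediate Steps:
o = 2*I*sqrt(1203) (o = sqrt(-4812) = 2*I*sqrt(1203) ≈ 69.369*I)
o + ((10140 + h(61)) - 2810) = 2*I*sqrt(1203) + ((10140 + 70) - 2810) = 2*I*sqrt(1203) + (10210 - 2810) = 2*I*sqrt(1203) + 7400 = 7400 + 2*I*sqrt(1203)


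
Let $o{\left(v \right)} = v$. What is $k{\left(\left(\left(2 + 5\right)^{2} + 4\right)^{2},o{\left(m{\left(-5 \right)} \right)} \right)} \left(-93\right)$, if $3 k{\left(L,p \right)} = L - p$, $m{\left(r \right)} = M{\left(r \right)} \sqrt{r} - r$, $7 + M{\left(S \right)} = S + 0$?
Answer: $-86924 - 372 i \sqrt{5} \approx -86924.0 - 831.82 i$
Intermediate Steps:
$M{\left(S \right)} = -7 + S$ ($M{\left(S \right)} = -7 + \left(S + 0\right) = -7 + S$)
$m{\left(r \right)} = - r + \sqrt{r} \left(-7 + r\right)$ ($m{\left(r \right)} = \left(-7 + r\right) \sqrt{r} - r = \sqrt{r} \left(-7 + r\right) - r = - r + \sqrt{r} \left(-7 + r\right)$)
$k{\left(L,p \right)} = - \frac{p}{3} + \frac{L}{3}$ ($k{\left(L,p \right)} = \frac{L - p}{3} = - \frac{p}{3} + \frac{L}{3}$)
$k{\left(\left(\left(2 + 5\right)^{2} + 4\right)^{2},o{\left(m{\left(-5 \right)} \right)} \right)} \left(-93\right) = \left(- \frac{\left(-1\right) \left(-5\right) + \sqrt{-5} \left(-7 - 5\right)}{3} + \frac{\left(\left(2 + 5\right)^{2} + 4\right)^{2}}{3}\right) \left(-93\right) = \left(- \frac{5 + i \sqrt{5} \left(-12\right)}{3} + \frac{\left(7^{2} + 4\right)^{2}}{3}\right) \left(-93\right) = \left(- \frac{5 - 12 i \sqrt{5}}{3} + \frac{\left(49 + 4\right)^{2}}{3}\right) \left(-93\right) = \left(\left(- \frac{5}{3} + 4 i \sqrt{5}\right) + \frac{53^{2}}{3}\right) \left(-93\right) = \left(\left(- \frac{5}{3} + 4 i \sqrt{5}\right) + \frac{1}{3} \cdot 2809\right) \left(-93\right) = \left(\left(- \frac{5}{3} + 4 i \sqrt{5}\right) + \frac{2809}{3}\right) \left(-93\right) = \left(\frac{2804}{3} + 4 i \sqrt{5}\right) \left(-93\right) = -86924 - 372 i \sqrt{5}$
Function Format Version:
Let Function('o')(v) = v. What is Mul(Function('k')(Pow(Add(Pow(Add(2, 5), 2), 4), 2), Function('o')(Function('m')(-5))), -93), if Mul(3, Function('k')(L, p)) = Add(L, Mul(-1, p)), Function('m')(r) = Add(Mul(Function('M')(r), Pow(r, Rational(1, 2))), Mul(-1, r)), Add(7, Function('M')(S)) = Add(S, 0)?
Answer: Add(-86924, Mul(-372, I, Pow(5, Rational(1, 2)))) ≈ Add(-86924., Mul(-831.82, I))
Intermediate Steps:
Function('M')(S) = Add(-7, S) (Function('M')(S) = Add(-7, Add(S, 0)) = Add(-7, S))
Function('m')(r) = Add(Mul(-1, r), Mul(Pow(r, Rational(1, 2)), Add(-7, r))) (Function('m')(r) = Add(Mul(Add(-7, r), Pow(r, Rational(1, 2))), Mul(-1, r)) = Add(Mul(Pow(r, Rational(1, 2)), Add(-7, r)), Mul(-1, r)) = Add(Mul(-1, r), Mul(Pow(r, Rational(1, 2)), Add(-7, r))))
Function('k')(L, p) = Add(Mul(Rational(-1, 3), p), Mul(Rational(1, 3), L)) (Function('k')(L, p) = Mul(Rational(1, 3), Add(L, Mul(-1, p))) = Add(Mul(Rational(-1, 3), p), Mul(Rational(1, 3), L)))
Mul(Function('k')(Pow(Add(Pow(Add(2, 5), 2), 4), 2), Function('o')(Function('m')(-5))), -93) = Mul(Add(Mul(Rational(-1, 3), Add(Mul(-1, -5), Mul(Pow(-5, Rational(1, 2)), Add(-7, -5)))), Mul(Rational(1, 3), Pow(Add(Pow(Add(2, 5), 2), 4), 2))), -93) = Mul(Add(Mul(Rational(-1, 3), Add(5, Mul(Mul(I, Pow(5, Rational(1, 2))), -12))), Mul(Rational(1, 3), Pow(Add(Pow(7, 2), 4), 2))), -93) = Mul(Add(Mul(Rational(-1, 3), Add(5, Mul(-12, I, Pow(5, Rational(1, 2))))), Mul(Rational(1, 3), Pow(Add(49, 4), 2))), -93) = Mul(Add(Add(Rational(-5, 3), Mul(4, I, Pow(5, Rational(1, 2)))), Mul(Rational(1, 3), Pow(53, 2))), -93) = Mul(Add(Add(Rational(-5, 3), Mul(4, I, Pow(5, Rational(1, 2)))), Mul(Rational(1, 3), 2809)), -93) = Mul(Add(Add(Rational(-5, 3), Mul(4, I, Pow(5, Rational(1, 2)))), Rational(2809, 3)), -93) = Mul(Add(Rational(2804, 3), Mul(4, I, Pow(5, Rational(1, 2)))), -93) = Add(-86924, Mul(-372, I, Pow(5, Rational(1, 2))))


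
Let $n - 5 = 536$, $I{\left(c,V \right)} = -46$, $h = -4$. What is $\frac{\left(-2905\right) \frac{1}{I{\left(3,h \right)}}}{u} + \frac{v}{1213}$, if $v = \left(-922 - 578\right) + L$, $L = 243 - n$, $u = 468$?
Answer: $- \frac{35183579}{26113464} \approx -1.3473$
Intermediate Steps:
$n = 541$ ($n = 5 + 536 = 541$)
$L = -298$ ($L = 243 - 541 = -298$)
$v = -1798$ ($v = \left(-922 - 578\right) - 298 = -1500 - 298 = -1798$)
$\frac{\left(-2905\right) \frac{1}{I{\left(3,h \right)}}}{u} + \frac{v}{1213} = \frac{\left(-2905\right) \frac{1}{-46}}{468} - \frac{1798}{1213} = \left(-2905\right) \left(- \frac{1}{46}\right) \frac{1}{468} - \frac{1798}{1213} = \frac{2905}{46} \cdot \frac{1}{468} - \frac{1798}{1213} = \frac{2905}{21528} - \frac{1798}{1213} = - \frac{35183579}{26113464}$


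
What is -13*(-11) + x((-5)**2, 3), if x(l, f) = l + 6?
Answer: 174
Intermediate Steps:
x(l, f) = 6 + l
-13*(-11) + x((-5)**2, 3) = -13*(-11) + (6 + (-5)**2) = 143 + (6 + 25) = 143 + 31 = 174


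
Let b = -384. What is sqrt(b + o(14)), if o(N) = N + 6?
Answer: 2*I*sqrt(91) ≈ 19.079*I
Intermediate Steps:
o(N) = 6 + N
sqrt(b + o(14)) = sqrt(-384 + (6 + 14)) = sqrt(-384 + 20) = sqrt(-364) = 2*I*sqrt(91)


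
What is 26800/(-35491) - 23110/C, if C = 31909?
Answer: -1675358210/1132482319 ≈ -1.4794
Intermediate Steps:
26800/(-35491) - 23110/C = 26800/(-35491) - 23110/31909 = 26800*(-1/35491) - 23110*1/31909 = -26800/35491 - 23110/31909 = -1675358210/1132482319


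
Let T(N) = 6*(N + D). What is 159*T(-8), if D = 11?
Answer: 2862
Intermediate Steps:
T(N) = 66 + 6*N (T(N) = 6*(N + 11) = 6*(11 + N) = 66 + 6*N)
159*T(-8) = 159*(66 + 6*(-8)) = 159*(66 - 48) = 159*18 = 2862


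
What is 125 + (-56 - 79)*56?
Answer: -7435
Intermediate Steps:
125 + (-56 - 79)*56 = 125 - 135*56 = 125 - 7560 = -7435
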